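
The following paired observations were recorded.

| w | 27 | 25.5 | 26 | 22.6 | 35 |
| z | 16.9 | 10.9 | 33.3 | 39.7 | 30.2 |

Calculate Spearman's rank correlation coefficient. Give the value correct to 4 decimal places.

Rank w: 4, 2, 3, 1, 5
Rank z: 2, 1, 4, 5, 3
d = rank(w) − rank(z): 2, 1, -1, -4, 2; Σd² = 26
ρ = 1 − 6Σd² / [n(n²−1)] = 1 − 6×26 / (5×24) = 1 − 156/120 ≈ -0.3000

-0.3000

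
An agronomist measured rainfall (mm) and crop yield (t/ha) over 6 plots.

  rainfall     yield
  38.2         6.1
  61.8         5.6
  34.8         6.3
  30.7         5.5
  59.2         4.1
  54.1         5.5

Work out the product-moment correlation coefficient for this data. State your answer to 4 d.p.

-0.5890

n = 6, Σx = 278.8, Σy = 33.1, Σx² = 13863.46, Σy² = 185.57, Σxy = 1507.46
nΣxy − ΣxΣy = 9044.76 − 9228.28 = -183.52
nΣx² − (Σx)² = 83180.76 − 77729.44 = 5451.32; nΣy² − (Σy)² = 1113.42 − 1095.61 = 17.81
r = -183.52 / √(5451.32 × 17.81) = -183.52 / 311.5895 ≈ -0.5890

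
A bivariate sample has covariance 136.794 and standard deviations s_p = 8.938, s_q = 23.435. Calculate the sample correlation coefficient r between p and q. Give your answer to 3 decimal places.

r = Cov(p,q) / (s_p · s_q) = 136.794 / (8.938 × 23.435)
  = 136.794 / 209.4620 ≈ 0.653

0.653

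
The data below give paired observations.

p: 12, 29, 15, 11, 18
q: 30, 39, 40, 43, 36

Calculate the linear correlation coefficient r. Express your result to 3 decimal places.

n = 5, Σp = 85, Σq = 188, Σp² = 1655, Σq² = 7166, Σpq = 3212
nΣpq − ΣpΣq = 16060 − 15980 = 80
nΣp² − (Σp)² = 8275 − 7225 = 1050; nΣq² − (Σq)² = 35830 − 35344 = 486
r = 80 / √(1050 × 486) = 80 / 714.3529 ≈ 0.112

0.112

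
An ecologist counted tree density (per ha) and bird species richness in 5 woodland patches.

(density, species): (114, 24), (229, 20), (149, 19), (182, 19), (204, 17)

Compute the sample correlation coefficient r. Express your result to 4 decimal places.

-0.6642

n = 5, Σx = 878, Σy = 99, Σx² = 162378, Σy² = 1987, Σxy = 17073
nΣxy − ΣxΣy = 85365 − 86922 = -1557
nΣx² − (Σx)² = 811890 − 770884 = 41006; nΣy² − (Σy)² = 9935 − 9801 = 134
r = -1557 / √(41006 × 134) = -1557 / 2344.0998 ≈ -0.6642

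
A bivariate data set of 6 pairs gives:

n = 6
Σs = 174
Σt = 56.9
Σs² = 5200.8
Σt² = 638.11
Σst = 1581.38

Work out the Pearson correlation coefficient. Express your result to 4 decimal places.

-0.5565

r = (nΣst − ΣsΣt) / √[(nΣs² − (Σs)²)(nΣt² − (Σt)²)]
Numerator: 6×1581.38 − 174×56.9 = -412.32
Denominator: √[(31204.8 − 30276)(3828.66 − 3237.61)] = √[928.8 × 591.05] = 740.9232
r = -412.32 / 740.9232 ≈ -0.5565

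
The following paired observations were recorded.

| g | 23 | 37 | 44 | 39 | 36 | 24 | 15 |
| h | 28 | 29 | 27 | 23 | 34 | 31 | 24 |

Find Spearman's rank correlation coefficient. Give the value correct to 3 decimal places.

-0.143

Rank g: 2, 5, 7, 6, 4, 3, 1
Rank h: 4, 5, 3, 1, 7, 6, 2
d = rank(g) − rank(h): -2, 0, 4, 5, -3, -3, -1; Σd² = 64
ρ = 1 − 6Σd² / [n(n²−1)] = 1 − 6×64 / (7×48) = 1 − 384/336 ≈ -0.143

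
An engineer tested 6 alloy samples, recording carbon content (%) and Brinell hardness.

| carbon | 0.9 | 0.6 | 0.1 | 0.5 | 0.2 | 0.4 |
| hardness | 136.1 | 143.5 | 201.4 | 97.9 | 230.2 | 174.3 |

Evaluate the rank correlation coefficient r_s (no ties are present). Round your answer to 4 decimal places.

-0.7714

Rank carbon: 6, 5, 1, 4, 2, 3
Rank hardness: 2, 3, 5, 1, 6, 4
d = rank(carbon) − rank(hardness): 4, 2, -4, 3, -4, -1; Σd² = 62
ρ = 1 − 6Σd² / [n(n²−1)] = 1 − 6×62 / (6×35) = 1 − 372/210 ≈ -0.7714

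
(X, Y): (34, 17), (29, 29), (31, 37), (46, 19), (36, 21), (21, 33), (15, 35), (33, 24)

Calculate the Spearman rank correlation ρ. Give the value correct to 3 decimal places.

-0.786

Rank X: 6, 3, 4, 8, 7, 2, 1, 5
Rank Y: 1, 5, 8, 2, 3, 6, 7, 4
d = rank(X) − rank(Y): 5, -2, -4, 6, 4, -4, -6, 1; Σd² = 150
ρ = 1 − 6Σd² / [n(n²−1)] = 1 − 6×150 / (8×63) = 1 − 900/504 ≈ -0.786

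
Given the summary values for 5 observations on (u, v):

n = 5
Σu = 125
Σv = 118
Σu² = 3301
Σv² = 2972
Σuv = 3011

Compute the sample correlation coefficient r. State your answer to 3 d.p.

r = (nΣuv − ΣuΣv) / √[(nΣu² − (Σu)²)(nΣv² − (Σv)²)]
Numerator: 5×3011 − 125×118 = 305
Denominator: √[(16505 − 15625)(14860 − 13924)] = √[880 × 936] = 907.5682
r = 305 / 907.5682 ≈ 0.336

0.336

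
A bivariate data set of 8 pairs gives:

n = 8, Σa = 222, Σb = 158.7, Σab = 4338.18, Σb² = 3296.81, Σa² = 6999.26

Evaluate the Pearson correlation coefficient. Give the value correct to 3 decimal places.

r = (nΣab − ΣaΣb) / √[(nΣa² − (Σa)²)(nΣb² − (Σb)²)]
Numerator: 8×4338.18 − 222×158.7 = -525.96
Denominator: √[(55994.08 − 49284)(26374.48 − 25185.69)] = √[6710.08 × 1188.79] = 2824.3364
r = -525.96 / 2824.3364 ≈ -0.186

-0.186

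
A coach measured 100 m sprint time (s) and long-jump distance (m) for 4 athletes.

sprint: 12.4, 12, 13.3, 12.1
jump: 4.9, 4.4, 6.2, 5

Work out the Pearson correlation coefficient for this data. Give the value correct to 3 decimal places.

n = 4, Σx = 49.8, Σy = 20.5, Σx² = 621.06, Σy² = 106.81, Σxy = 256.52
nΣxy − ΣxΣy = 1026.08 − 1020.9 = 5.18
nΣx² − (Σx)² = 2484.24 − 2480.04 = 4.2; nΣy² − (Σy)² = 427.24 − 420.25 = 6.99
r = 5.18 / √(4.2 × 6.99) = 5.18 / 5.4183 ≈ 0.956

0.956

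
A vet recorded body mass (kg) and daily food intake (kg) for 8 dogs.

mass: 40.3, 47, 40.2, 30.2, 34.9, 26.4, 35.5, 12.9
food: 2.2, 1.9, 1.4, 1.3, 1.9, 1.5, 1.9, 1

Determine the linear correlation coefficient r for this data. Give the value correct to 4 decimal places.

n = 8, Σx = 267.4, Σy = 13.1, Σx² = 9702.8, Σy² = 22.57, Σxy = 459.76
nΣxy − ΣxΣy = 3678.08 − 3502.94 = 175.14
nΣx² − (Σx)² = 77622.4 − 71502.76 = 6119.64; nΣy² − (Σy)² = 180.56 − 171.61 = 8.95
r = 175.14 / √(6119.64 × 8.95) = 175.14 / 234.0316 ≈ 0.7484

0.7484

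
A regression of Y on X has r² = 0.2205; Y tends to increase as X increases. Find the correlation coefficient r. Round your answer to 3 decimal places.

0.470

|r| = √0.2205 = 0.470
The association is positive, so r = 0.470.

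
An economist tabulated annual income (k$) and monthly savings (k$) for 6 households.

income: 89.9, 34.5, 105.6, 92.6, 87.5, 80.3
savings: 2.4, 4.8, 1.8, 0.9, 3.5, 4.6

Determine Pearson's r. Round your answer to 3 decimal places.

-0.732

n = 6, Σx = 490.4, Σy = 18, Σx² = 43102.72, Σy² = 66.26, Σxy = 1330.41
nΣxy − ΣxΣy = 7982.46 − 8827.2 = -844.74
nΣx² − (Σx)² = 258616.32 − 240492.16 = 18124.16; nΣy² − (Σy)² = 397.56 − 324 = 73.56
r = -844.74 / √(18124.16 × 73.56) = -844.74 / 1154.6485 ≈ -0.732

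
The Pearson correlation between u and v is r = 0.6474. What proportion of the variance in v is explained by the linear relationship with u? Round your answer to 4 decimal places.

0.4191

r² = (0.6474)² = 0.4191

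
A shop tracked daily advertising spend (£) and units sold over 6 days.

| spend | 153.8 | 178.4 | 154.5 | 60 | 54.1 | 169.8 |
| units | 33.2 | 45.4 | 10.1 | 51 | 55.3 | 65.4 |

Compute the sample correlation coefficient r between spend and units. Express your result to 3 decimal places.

-0.278

n = 6, Σx = 770.6, Σy = 260.4, Σx² = 114710.1, Σy² = 13201.66, Σxy = 31922.62
nΣxy − ΣxΣy = 191535.72 − 200664.24 = -9128.52
nΣx² − (Σx)² = 688260.6 − 593824.36 = 94436.24; nΣy² − (Σy)² = 79209.96 − 67808.16 = 11401.8
r = -9128.52 / √(94436.24 × 11401.8) = -9128.52 / 32813.7642 ≈ -0.278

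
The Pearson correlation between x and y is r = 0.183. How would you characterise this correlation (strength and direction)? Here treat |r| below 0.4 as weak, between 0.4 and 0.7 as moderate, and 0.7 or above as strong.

r = 0.183 > 0 so the relationship is positive.
|r| = 0.183, which falls in the weak range.

weak positive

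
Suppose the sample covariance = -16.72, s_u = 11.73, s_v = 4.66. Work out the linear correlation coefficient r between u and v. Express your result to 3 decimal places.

r = Cov(u,v) / (s_u · s_v) = -16.72 / (11.73 × 4.66)
  = -16.72 / 54.6618 ≈ -0.306

-0.306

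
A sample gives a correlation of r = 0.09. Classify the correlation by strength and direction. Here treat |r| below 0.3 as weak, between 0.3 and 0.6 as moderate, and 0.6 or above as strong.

weak positive

r = 0.09 > 0 so the relationship is positive.
|r| = 0.09, which falls in the weak range.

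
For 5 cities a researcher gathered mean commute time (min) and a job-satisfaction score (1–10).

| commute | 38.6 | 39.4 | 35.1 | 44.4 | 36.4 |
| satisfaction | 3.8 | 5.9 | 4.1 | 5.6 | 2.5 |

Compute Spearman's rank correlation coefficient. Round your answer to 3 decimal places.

0.600

Rank commute: 3, 4, 1, 5, 2
Rank satisfaction: 2, 5, 3, 4, 1
d = rank(commute) − rank(satisfaction): 1, -1, -2, 1, 1; Σd² = 8
ρ = 1 − 6Σd² / [n(n²−1)] = 1 − 6×8 / (5×24) = 1 − 48/120 ≈ 0.600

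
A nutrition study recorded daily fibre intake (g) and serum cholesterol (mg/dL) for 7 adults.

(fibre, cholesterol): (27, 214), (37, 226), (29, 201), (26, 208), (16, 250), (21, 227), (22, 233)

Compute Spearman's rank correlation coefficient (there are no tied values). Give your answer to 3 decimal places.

-0.714

Rank fibre: 5, 7, 6, 4, 1, 2, 3
Rank cholesterol: 3, 4, 1, 2, 7, 5, 6
d = rank(fibre) − rank(cholesterol): 2, 3, 5, 2, -6, -3, -3; Σd² = 96
ρ = 1 − 6Σd² / [n(n²−1)] = 1 − 6×96 / (7×48) = 1 − 576/336 ≈ -0.714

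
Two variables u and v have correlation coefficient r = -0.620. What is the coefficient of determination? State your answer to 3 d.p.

0.384

r² = (-0.620)² = 0.384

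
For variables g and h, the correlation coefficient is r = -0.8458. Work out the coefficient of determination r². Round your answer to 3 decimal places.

0.715

r² = (-0.8458)² = 0.715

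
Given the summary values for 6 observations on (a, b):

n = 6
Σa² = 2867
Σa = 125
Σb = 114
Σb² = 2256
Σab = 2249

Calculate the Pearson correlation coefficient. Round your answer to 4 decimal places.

-0.8192

r = (nΣab − ΣaΣb) / √[(nΣa² − (Σa)²)(nΣb² − (Σb)²)]
Numerator: 6×2249 − 125×114 = -756
Denominator: √[(17202 − 15625)(13536 − 12996)] = √[1577 × 540] = 922.8109
r = -756 / 922.8109 ≈ -0.8192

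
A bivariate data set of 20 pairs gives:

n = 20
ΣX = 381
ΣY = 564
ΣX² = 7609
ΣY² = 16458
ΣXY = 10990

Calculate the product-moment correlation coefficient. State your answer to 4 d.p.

0.5579

r = (nΣXY − ΣXΣY) / √[(nΣX² − (ΣX)²)(nΣY² − (ΣY)²)]
Numerator: 20×10990 − 381×564 = 4916
Denominator: √[(152180 − 145161)(329160 − 318096)] = √[7019 × 11064] = 8812.3899
r = 4916 / 8812.3899 ≈ 0.5579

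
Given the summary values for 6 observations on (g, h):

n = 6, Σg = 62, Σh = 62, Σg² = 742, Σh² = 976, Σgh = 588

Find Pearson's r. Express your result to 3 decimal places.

-0.286

r = (nΣgh − ΣgΣh) / √[(nΣg² − (Σg)²)(nΣh² − (Σh)²)]
Numerator: 6×588 − 62×62 = -316
Denominator: √[(4452 − 3844)(5856 − 3844)] = √[608 × 2012] = 1106.0271
r = -316 / 1106.0271 ≈ -0.286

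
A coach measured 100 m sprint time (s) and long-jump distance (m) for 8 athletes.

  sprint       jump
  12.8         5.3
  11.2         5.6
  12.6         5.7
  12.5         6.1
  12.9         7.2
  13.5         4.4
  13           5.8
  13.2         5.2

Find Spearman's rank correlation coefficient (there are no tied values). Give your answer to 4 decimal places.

Rank sprint: 4, 1, 3, 2, 5, 8, 6, 7
Rank jump: 3, 4, 5, 7, 8, 1, 6, 2
d = rank(sprint) − rank(jump): 1, -3, -2, -5, -3, 7, 0, 5; Σd² = 122
ρ = 1 − 6Σd² / [n(n²−1)] = 1 − 6×122 / (8×63) = 1 − 732/504 ≈ -0.4524

-0.4524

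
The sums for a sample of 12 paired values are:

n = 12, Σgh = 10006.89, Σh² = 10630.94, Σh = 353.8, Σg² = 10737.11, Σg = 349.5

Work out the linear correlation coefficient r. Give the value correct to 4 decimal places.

-0.8913

r = (nΣgh − ΣgΣh) / √[(nΣg² − (Σg)²)(nΣh² − (Σh)²)]
Numerator: 12×10006.89 − 349.5×353.8 = -3570.42
Denominator: √[(128845.32 − 122150.25)(127571.28 − 125174.44)] = √[6695.07 × 2396.84] = 4005.8721
r = -3570.42 / 4005.8721 ≈ -0.8913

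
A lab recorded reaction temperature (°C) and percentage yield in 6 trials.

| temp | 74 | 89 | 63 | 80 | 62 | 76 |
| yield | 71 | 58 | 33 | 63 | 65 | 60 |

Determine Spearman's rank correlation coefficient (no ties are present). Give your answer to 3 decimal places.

-0.257

Rank temp: 3, 6, 2, 5, 1, 4
Rank yield: 6, 2, 1, 4, 5, 3
d = rank(temp) − rank(yield): -3, 4, 1, 1, -4, 1; Σd² = 44
ρ = 1 − 6Σd² / [n(n²−1)] = 1 − 6×44 / (6×35) = 1 − 264/210 ≈ -0.257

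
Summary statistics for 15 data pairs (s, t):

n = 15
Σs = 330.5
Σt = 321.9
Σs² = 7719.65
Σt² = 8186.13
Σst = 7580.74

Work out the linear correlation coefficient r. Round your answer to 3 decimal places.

r = (nΣst − ΣsΣt) / √[(nΣs² − (Σs)²)(nΣt² − (Σt)²)]
Numerator: 15×7580.74 − 330.5×321.9 = 7323.15
Denominator: √[(115794.75 − 109230.25)(122791.95 − 103619.61)] = √[6564.5 × 19172.34] = 11218.5929
r = 7323.15 / 11218.5929 ≈ 0.653

0.653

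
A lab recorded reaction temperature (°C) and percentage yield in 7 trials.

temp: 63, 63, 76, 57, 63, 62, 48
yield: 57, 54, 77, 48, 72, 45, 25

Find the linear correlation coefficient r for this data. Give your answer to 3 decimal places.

n = 7, Σx = 432, Σy = 378, Σx² = 27080, Σy² = 22232, Σxy = 24107
nΣxy − ΣxΣy = 168749 − 163296 = 5453
nΣx² − (Σx)² = 189560 − 186624 = 2936; nΣy² − (Σy)² = 155624 − 142884 = 12740
r = 5453 / √(2936 × 12740) = 5453 / 6115.9333 ≈ 0.892

0.892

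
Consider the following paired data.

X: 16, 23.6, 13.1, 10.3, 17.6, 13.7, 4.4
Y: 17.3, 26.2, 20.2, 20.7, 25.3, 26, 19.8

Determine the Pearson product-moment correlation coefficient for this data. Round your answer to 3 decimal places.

0.539

n = 7, ΣX = 98.7, ΣY = 155.5, ΣX² = 1607.47, ΣY² = 3530.39, ΣXY = 2261.55
nΣXY − ΣXΣY = 15830.85 − 15347.85 = 483
nΣX² − (ΣX)² = 11252.29 − 9741.69 = 1510.6; nΣY² − (ΣY)² = 24712.73 − 24180.25 = 532.48
r = 483 / √(1510.6 × 532.48) = 483 / 896.8636 ≈ 0.539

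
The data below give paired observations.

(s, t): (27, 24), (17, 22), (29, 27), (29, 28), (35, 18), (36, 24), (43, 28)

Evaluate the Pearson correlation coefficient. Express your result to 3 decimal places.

n = 7, Σs = 216, Σt = 171, Σs² = 7070, Σt² = 4257, Σst = 5315
nΣst − ΣsΣt = 37205 − 36936 = 269
nΣs² − (Σs)² = 49490 − 46656 = 2834; nΣt² − (Σt)² = 29799 − 29241 = 558
r = 269 / √(2834 × 558) = 269 / 1257.5261 ≈ 0.214

0.214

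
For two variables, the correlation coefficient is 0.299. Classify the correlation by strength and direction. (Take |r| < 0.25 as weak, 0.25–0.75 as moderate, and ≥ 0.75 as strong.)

moderate positive

r = 0.299 > 0 so the relationship is positive.
|r| = 0.299, which falls in the moderate range.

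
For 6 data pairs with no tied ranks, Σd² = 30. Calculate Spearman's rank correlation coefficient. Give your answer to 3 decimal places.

0.143

ρ = 1 − 6Σd² / [n(n²−1)] = 1 − 6×30 / (6×35)
  = 1 − 180/210 = 1 − 0.8571 ≈ 0.143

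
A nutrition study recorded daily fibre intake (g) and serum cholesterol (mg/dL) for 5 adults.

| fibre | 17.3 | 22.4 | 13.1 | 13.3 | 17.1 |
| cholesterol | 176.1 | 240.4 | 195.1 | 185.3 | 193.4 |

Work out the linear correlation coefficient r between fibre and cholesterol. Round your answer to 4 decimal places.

n = 5, Σx = 83.2, Σy = 990.3, Σx² = 1441.96, Σy² = 198607.03, Σxy = 16758.93
nΣxy − ΣxΣy = 83794.65 − 82392.96 = 1401.69
nΣx² − (Σx)² = 7209.8 − 6922.24 = 287.56; nΣy² − (Σy)² = 993035.15 − 980694.09 = 12341.06
r = 1401.69 / √(287.56 × 12341.06) = 1401.69 / 1883.8246 ≈ 0.7441

0.7441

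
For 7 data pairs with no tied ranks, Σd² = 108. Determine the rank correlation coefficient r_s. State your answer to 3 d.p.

-0.929

ρ = 1 − 6Σd² / [n(n²−1)] = 1 − 6×108 / (7×48)
  = 1 − 648/336 = 1 − 1.9286 ≈ -0.929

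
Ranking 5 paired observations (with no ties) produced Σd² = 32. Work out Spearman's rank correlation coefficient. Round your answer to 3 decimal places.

ρ = 1 − 6Σd² / [n(n²−1)] = 1 − 6×32 / (5×24)
  = 1 − 192/120 = 1 − 1.6000 ≈ -0.600

-0.600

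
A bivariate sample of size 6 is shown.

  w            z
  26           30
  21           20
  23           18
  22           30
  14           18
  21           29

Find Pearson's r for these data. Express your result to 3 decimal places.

n = 6, Σw = 127, Σz = 145, Σw² = 2767, Σz² = 3689, Σwz = 3135
nΣwz − ΣwΣz = 18810 − 18415 = 395
nΣw² − (Σw)² = 16602 − 16129 = 473; nΣz² − (Σz)² = 22134 − 21025 = 1109
r = 395 / √(473 × 1109) = 395 / 724.2631 ≈ 0.545

0.545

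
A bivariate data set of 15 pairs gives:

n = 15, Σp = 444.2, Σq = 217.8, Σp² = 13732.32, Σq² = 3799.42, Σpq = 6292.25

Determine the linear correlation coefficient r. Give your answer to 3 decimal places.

r = (nΣpq − ΣpΣq) / √[(nΣp² − (Σp)²)(nΣq² − (Σq)²)]
Numerator: 15×6292.25 − 444.2×217.8 = -2363.01
Denominator: √[(205984.8 − 197313.64)(56991.3 − 47436.84)] = √[8671.16 × 9554.46] = 9102.1015
r = -2363.01 / 9102.1015 ≈ -0.260

-0.260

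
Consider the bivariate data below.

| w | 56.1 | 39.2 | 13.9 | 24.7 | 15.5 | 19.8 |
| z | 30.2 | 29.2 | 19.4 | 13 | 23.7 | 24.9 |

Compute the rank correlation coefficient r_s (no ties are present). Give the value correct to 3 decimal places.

0.657

Rank w: 6, 5, 1, 4, 2, 3
Rank z: 6, 5, 2, 1, 3, 4
d = rank(w) − rank(z): 0, 0, -1, 3, -1, -1; Σd² = 12
ρ = 1 − 6Σd² / [n(n²−1)] = 1 − 6×12 / (6×35) = 1 − 72/210 ≈ 0.657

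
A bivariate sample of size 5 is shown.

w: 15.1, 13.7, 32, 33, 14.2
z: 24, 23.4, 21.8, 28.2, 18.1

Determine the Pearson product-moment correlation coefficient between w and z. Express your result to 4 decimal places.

n = 5, Σw = 108, Σz = 115.5, Σw² = 2730.34, Σz² = 2721.65, Σwz = 2568.2
nΣwz − ΣwΣz = 12841 − 12474 = 367
nΣw² − (Σw)² = 13651.7 − 11664 = 1987.7; nΣz² − (Σz)² = 13608.25 − 13340.25 = 268
r = 367 / √(1987.7 × 268) = 367 / 729.8655 ≈ 0.5028

0.5028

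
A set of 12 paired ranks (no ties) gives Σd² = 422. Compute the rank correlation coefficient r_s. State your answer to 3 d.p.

ρ = 1 − 6Σd² / [n(n²−1)] = 1 − 6×422 / (12×143)
  = 1 − 2532/1716 = 1 − 1.4755 ≈ -0.476

-0.476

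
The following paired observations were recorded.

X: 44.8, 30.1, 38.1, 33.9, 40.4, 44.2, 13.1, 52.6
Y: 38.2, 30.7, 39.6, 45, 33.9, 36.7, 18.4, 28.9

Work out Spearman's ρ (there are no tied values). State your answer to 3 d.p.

0.119

Rank X: 7, 2, 4, 3, 5, 6, 1, 8
Rank Y: 6, 3, 7, 8, 4, 5, 1, 2
d = rank(X) − rank(Y): 1, -1, -3, -5, 1, 1, 0, 6; Σd² = 74
ρ = 1 − 6Σd² / [n(n²−1)] = 1 − 6×74 / (8×63) = 1 − 444/504 ≈ 0.119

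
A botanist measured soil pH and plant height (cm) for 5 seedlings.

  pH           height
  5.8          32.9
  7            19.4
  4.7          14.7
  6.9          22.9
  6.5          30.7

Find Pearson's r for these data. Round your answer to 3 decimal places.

0.274

n = 5, Σx = 30.9, Σy = 120.6, Σx² = 194.59, Σy² = 3141.76, Σxy = 753.27
nΣxy − ΣxΣy = 3766.35 − 3726.54 = 39.81
nΣx² − (Σx)² = 972.95 − 954.81 = 18.14; nΣy² − (Σy)² = 15708.8 − 14544.36 = 1164.44
r = 39.81 / √(18.14 × 1164.44) = 39.81 / 145.3373 ≈ 0.274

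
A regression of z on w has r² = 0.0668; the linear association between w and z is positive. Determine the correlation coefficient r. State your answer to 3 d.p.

0.258

|r| = √0.0668 = 0.258
The association is positive, so r = 0.258.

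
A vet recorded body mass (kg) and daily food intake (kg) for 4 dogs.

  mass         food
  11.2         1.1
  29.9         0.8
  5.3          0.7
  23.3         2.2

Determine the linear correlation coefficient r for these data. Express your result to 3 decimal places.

n = 4, Σx = 69.7, Σy = 4.8, Σx² = 1590.43, Σy² = 7.18, Σxy = 91.21
nΣxy − ΣxΣy = 364.84 − 334.56 = 30.28
nΣx² − (Σx)² = 6361.72 − 4858.09 = 1503.63; nΣy² − (Σy)² = 28.72 − 23.04 = 5.68
r = 30.28 / √(1503.63 × 5.68) = 30.28 / 92.4155 ≈ 0.328

0.328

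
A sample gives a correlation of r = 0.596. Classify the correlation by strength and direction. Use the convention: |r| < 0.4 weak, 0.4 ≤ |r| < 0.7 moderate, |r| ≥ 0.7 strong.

r = 0.596 > 0 so the relationship is positive.
|r| = 0.596, which falls in the moderate range.

moderate positive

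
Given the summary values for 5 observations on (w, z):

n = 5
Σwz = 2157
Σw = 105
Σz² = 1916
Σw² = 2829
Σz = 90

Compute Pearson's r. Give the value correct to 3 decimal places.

0.621

r = (nΣwz − ΣwΣz) / √[(nΣw² − (Σw)²)(nΣz² − (Σz)²)]
Numerator: 5×2157 − 105×90 = 1335
Denominator: √[(14145 − 11025)(9580 − 8100)] = √[3120 × 1480] = 2148.8602
r = 1335 / 2148.8602 ≈ 0.621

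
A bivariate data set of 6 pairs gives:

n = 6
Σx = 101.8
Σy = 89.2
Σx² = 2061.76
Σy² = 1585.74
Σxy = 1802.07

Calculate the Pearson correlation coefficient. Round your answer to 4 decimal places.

0.9794

r = (nΣxy − ΣxΣy) / √[(nΣx² − (Σx)²)(nΣy² − (Σy)²)]
Numerator: 6×1802.07 − 101.8×89.2 = 1731.86
Denominator: √[(12370.56 − 10363.24)(9514.44 − 7956.64)] = √[2007.32 × 1557.8] = 1768.3334
r = 1731.86 / 1768.3334 ≈ 0.9794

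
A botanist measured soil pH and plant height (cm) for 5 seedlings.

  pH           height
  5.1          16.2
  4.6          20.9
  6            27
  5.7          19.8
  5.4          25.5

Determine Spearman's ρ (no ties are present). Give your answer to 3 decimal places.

0.500

Rank pH: 2, 1, 5, 4, 3
Rank height: 1, 3, 5, 2, 4
d = rank(pH) − rank(height): 1, -2, 0, 2, -1; Σd² = 10
ρ = 1 − 6Σd² / [n(n²−1)] = 1 − 6×10 / (5×24) = 1 − 60/120 ≈ 0.500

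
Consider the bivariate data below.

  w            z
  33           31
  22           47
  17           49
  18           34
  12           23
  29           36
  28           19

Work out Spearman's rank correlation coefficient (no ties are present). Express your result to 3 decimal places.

Rank w: 7, 4, 2, 3, 1, 6, 5
Rank z: 3, 6, 7, 4, 2, 5, 1
d = rank(w) − rank(z): 4, -2, -5, -1, -1, 1, 4; Σd² = 64
ρ = 1 − 6Σd² / [n(n²−1)] = 1 − 6×64 / (7×48) = 1 − 384/336 ≈ -0.143

-0.143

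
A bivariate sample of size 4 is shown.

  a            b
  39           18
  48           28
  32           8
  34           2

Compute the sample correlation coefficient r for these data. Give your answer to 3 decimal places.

n = 4, Σa = 153, Σb = 56, Σa² = 6005, Σb² = 1176, Σab = 2370
nΣab − ΣaΣb = 9480 − 8568 = 912
nΣa² − (Σa)² = 24020 − 23409 = 611; nΣb² − (Σb)² = 4704 − 3136 = 1568
r = 912 / √(611 × 1568) = 912 / 978.7993 ≈ 0.932

0.932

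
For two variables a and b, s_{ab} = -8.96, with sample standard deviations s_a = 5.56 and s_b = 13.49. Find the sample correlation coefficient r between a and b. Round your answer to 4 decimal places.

-0.1195

r = Cov(a,b) / (s_a · s_b) = -8.96 / (5.56 × 13.49)
  = -8.96 / 75.0044 ≈ -0.1195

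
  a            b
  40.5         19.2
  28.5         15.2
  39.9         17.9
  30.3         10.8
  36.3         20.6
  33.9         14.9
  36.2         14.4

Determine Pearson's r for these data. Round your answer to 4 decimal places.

0.6838

n = 7, Σa = 245.6, Σb = 113, Σa² = 8739.94, Σb² = 1890.46, Σab = 4026.42
nΣab − ΣaΣb = 28184.94 − 27752.8 = 432.14
nΣa² − (Σa)² = 61179.58 − 60319.36 = 860.22; nΣb² − (Σb)² = 13233.22 − 12769 = 464.22
r = 432.14 / √(860.22 × 464.22) = 432.14 / 631.9267 ≈ 0.6838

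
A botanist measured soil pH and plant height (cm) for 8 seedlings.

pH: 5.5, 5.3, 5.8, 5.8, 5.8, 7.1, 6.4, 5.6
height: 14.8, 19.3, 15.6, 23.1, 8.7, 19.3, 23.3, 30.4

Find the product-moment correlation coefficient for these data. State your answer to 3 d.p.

0.057

n = 8, Σx = 47.3, Σy = 154.5, Σx² = 281.99, Σy² = 3283.73, Σxy = 915
nΣxy − ΣxΣy = 7320 − 7307.85 = 12.15
nΣx² − (Σx)² = 2255.92 − 2237.29 = 18.63; nΣy² − (Σy)² = 26269.84 − 23870.25 = 2399.59
r = 12.15 / √(18.63 × 2399.59) = 12.15 / 211.4341 ≈ 0.057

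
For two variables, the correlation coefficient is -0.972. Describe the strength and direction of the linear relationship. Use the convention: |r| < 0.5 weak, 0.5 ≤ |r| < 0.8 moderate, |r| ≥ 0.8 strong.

r = -0.972 < 0 so the relationship is negative.
|r| = 0.972, which falls in the strong range.

strong negative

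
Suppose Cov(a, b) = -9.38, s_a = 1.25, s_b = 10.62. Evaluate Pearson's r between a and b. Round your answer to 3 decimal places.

-0.707

r = Cov(a,b) / (s_a · s_b) = -9.38 / (1.25 × 10.62)
  = -9.38 / 13.2750 ≈ -0.707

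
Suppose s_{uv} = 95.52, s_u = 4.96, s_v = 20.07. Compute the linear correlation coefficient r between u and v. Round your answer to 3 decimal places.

r = Cov(u,v) / (s_u · s_v) = 95.52 / (4.96 × 20.07)
  = 95.52 / 99.5472 ≈ 0.960

0.960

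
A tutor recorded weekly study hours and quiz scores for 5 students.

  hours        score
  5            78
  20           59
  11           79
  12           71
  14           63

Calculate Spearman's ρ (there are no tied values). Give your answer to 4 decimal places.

-0.9000

Rank hours: 1, 5, 2, 3, 4
Rank score: 4, 1, 5, 3, 2
d = rank(hours) − rank(score): -3, 4, -3, 0, 2; Σd² = 38
ρ = 1 − 6Σd² / [n(n²−1)] = 1 − 6×38 / (5×24) = 1 − 228/120 ≈ -0.9000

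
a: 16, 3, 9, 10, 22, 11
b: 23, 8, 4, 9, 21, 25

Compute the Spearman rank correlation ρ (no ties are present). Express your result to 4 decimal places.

0.7143

Rank a: 5, 1, 2, 3, 6, 4
Rank b: 5, 2, 1, 3, 4, 6
d = rank(a) − rank(b): 0, -1, 1, 0, 2, -2; Σd² = 10
ρ = 1 − 6Σd² / [n(n²−1)] = 1 − 6×10 / (6×35) = 1 − 60/210 ≈ 0.7143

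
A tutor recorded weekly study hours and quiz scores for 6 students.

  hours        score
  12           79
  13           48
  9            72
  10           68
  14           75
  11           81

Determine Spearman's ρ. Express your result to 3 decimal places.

0.029

Rank hours: 4, 5, 1, 2, 6, 3
Rank score: 5, 1, 3, 2, 4, 6
d = rank(hours) − rank(score): -1, 4, -2, 0, 2, -3; Σd² = 34
ρ = 1 − 6Σd² / [n(n²−1)] = 1 − 6×34 / (6×35) = 1 − 204/210 ≈ 0.029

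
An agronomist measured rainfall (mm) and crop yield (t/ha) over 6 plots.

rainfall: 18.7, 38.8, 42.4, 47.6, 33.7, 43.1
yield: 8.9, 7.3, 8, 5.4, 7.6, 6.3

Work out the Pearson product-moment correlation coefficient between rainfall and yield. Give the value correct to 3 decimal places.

-0.824

n = 6, Σx = 224.3, Σy = 43.5, Σx² = 8911.95, Σy² = 323.11, Σxy = 1573.56
nΣxy − ΣxΣy = 9441.36 − 9757.05 = -315.69
nΣx² − (Σx)² = 53471.7 − 50310.49 = 3161.21; nΣy² − (Σy)² = 1938.66 − 1892.25 = 46.41
r = -315.69 / √(3161.21 × 46.41) = -315.69 / 383.0297 ≈ -0.824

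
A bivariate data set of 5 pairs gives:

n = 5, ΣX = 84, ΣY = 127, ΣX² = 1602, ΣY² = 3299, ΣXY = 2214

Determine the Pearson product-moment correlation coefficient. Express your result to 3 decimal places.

0.680

r = (nΣXY − ΣXΣY) / √[(nΣX² − (ΣX)²)(nΣY² − (ΣY)²)]
Numerator: 5×2214 − 84×127 = 402
Denominator: √[(8010 − 7056)(16495 − 16129)] = √[954 × 366] = 590.9010
r = 402 / 590.9010 ≈ 0.680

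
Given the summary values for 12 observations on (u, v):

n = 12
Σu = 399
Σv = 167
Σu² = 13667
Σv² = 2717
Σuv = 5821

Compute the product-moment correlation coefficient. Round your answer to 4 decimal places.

r = (nΣuv − ΣuΣv) / √[(nΣu² − (Σu)²)(nΣv² − (Σv)²)]
Numerator: 12×5821 − 399×167 = 3219
Denominator: √[(164004 − 159201)(32604 − 27889)] = √[4803 × 4715] = 4758.7966
r = 3219 / 4758.7966 ≈ 0.6764

0.6764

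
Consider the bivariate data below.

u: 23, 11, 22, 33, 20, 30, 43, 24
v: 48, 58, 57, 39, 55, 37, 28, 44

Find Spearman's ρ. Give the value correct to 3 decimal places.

-0.952

Rank u: 4, 1, 3, 7, 2, 6, 8, 5
Rank v: 5, 8, 7, 3, 6, 2, 1, 4
d = rank(u) − rank(v): -1, -7, -4, 4, -4, 4, 7, 1; Σd² = 164
ρ = 1 − 6Σd² / [n(n²−1)] = 1 − 6×164 / (8×63) = 1 − 984/504 ≈ -0.952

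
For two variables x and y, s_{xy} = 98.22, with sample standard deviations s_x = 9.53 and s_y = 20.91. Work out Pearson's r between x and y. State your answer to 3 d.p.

0.493

r = Cov(x,y) / (s_x · s_y) = 98.22 / (9.53 × 20.91)
  = 98.22 / 199.2723 ≈ 0.493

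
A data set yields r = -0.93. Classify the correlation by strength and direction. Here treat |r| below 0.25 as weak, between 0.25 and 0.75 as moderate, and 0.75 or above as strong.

r = -0.93 < 0 so the relationship is negative.
|r| = 0.93, which falls in the strong range.

strong negative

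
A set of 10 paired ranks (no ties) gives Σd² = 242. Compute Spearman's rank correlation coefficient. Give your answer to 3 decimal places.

-0.467

ρ = 1 − 6Σd² / [n(n²−1)] = 1 − 6×242 / (10×99)
  = 1 − 1452/990 = 1 − 1.4667 ≈ -0.467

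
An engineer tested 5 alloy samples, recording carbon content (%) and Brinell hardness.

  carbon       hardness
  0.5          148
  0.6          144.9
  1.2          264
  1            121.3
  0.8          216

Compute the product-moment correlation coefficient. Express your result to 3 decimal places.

n = 5, Σx = 4.1, Σy = 894.2, Σx² = 3.69, Σy² = 173965.7, Σxy = 771.84
nΣxy − ΣxΣy = 3859.2 − 3666.22 = 192.98
nΣx² − (Σx)² = 18.45 − 16.81 = 1.64; nΣy² − (Σy)² = 869828.5 − 799593.64 = 70234.86
r = 192.98 / √(1.64 × 70234.86) = 192.98 / 339.3894 ≈ 0.569

0.569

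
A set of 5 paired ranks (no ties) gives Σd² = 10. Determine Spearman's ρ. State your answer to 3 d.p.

0.500

ρ = 1 − 6Σd² / [n(n²−1)] = 1 − 6×10 / (5×24)
  = 1 − 60/120 = 1 − 0.5000 ≈ 0.500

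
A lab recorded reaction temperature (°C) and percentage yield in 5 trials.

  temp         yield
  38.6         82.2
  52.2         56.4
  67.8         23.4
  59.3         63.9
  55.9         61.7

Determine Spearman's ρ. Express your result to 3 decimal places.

Rank temp: 1, 2, 5, 4, 3
Rank yield: 5, 2, 1, 4, 3
d = rank(temp) − rank(yield): -4, 0, 4, 0, 0; Σd² = 32
ρ = 1 − 6Σd² / [n(n²−1)] = 1 − 6×32 / (5×24) = 1 − 192/120 ≈ -0.600

-0.600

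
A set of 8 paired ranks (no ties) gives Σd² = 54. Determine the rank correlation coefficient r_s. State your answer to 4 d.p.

0.3571

ρ = 1 − 6Σd² / [n(n²−1)] = 1 − 6×54 / (8×63)
  = 1 − 324/504 = 1 − 0.64286 ≈ 0.3571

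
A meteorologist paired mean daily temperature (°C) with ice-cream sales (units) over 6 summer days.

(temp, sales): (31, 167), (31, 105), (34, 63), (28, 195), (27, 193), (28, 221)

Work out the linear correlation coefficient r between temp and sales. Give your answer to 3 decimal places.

n = 6, Σx = 179, Σy = 944, Σx² = 5375, Σy² = 166998, Σxy = 27433
nΣxy − ΣxΣy = 164598 − 168976 = -4378
nΣx² − (Σx)² = 32250 − 32041 = 209; nΣy² − (Σy)² = 1001988 − 891136 = 110852
r = -4378 / √(209 × 110852) = -4378 / 4813.3219 ≈ -0.910

-0.910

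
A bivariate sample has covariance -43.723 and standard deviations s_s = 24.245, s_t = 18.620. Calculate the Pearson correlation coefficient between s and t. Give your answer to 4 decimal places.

r = Cov(s,t) / (s_s · s_t) = -43.723 / (24.245 × 18.620)
  = -43.723 / 451.4419 ≈ -0.0969

-0.0969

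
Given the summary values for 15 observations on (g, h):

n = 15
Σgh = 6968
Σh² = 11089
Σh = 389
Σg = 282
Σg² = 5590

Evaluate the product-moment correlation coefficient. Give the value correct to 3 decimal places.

-0.642

r = (nΣgh − ΣgΣh) / √[(nΣg² − (Σg)²)(nΣh² − (Σh)²)]
Numerator: 15×6968 − 282×389 = -5178
Denominator: √[(83850 − 79524)(166335 − 151321)] = √[4326 × 15014] = 8059.1913
r = -5178 / 8059.1913 ≈ -0.642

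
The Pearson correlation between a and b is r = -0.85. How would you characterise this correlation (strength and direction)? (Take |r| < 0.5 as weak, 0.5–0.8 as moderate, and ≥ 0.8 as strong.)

strong negative

r = -0.85 < 0 so the relationship is negative.
|r| = 0.85, which falls in the strong range.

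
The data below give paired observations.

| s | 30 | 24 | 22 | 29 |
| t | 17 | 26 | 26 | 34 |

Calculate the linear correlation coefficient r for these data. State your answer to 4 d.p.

n = 4, Σs = 105, Σt = 103, Σs² = 2801, Σt² = 2797, Σst = 2692
nΣst − ΣsΣt = 10768 − 10815 = -47
nΣs² − (Σs)² = 11204 − 11025 = 179; nΣt² − (Σt)² = 11188 − 10609 = 579
r = -47 / √(179 × 579) = -47 / 321.9332 ≈ -0.1460

-0.1460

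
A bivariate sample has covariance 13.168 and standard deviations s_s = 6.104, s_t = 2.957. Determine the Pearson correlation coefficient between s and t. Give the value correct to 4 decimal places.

r = Cov(s,t) / (s_s · s_t) = 13.168 / (6.104 × 2.957)
  = 13.168 / 18.0495 ≈ 0.7295

0.7295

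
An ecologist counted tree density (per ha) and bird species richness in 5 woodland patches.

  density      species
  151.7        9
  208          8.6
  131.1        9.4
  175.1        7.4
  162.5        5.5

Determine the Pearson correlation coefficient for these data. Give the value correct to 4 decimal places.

-0.1923

n = 5, Σx = 828.4, Σy = 39.9, Σx² = 140530.36, Σy² = 328.33, Σxy = 6575.93
nΣxy − ΣxΣy = 32879.65 − 33053.16 = -173.51
nΣx² − (Σx)² = 702651.8 − 686246.56 = 16405.24; nΣy² − (Σy)² = 1641.65 − 1592.01 = 49.64
r = -173.51 / √(16405.24 × 49.64) = -173.51 / 902.4168 ≈ -0.1923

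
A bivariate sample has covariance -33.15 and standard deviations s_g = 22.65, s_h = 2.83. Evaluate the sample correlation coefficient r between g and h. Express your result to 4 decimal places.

r = Cov(g,h) / (s_g · s_h) = -33.15 / (22.65 × 2.83)
  = -33.15 / 64.0995 ≈ -0.5172

-0.5172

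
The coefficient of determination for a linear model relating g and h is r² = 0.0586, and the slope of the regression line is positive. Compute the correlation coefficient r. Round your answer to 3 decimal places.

0.242

|r| = √0.0586 = 0.242
The association is positive, so r = 0.242.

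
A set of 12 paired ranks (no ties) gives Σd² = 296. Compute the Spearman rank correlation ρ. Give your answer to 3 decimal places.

-0.035

ρ = 1 − 6Σd² / [n(n²−1)] = 1 − 6×296 / (12×143)
  = 1 − 1776/1716 = 1 − 1.0350 ≈ -0.035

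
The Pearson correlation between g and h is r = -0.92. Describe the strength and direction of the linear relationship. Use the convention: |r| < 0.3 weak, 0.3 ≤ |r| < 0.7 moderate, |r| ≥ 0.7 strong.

strong negative

r = -0.92 < 0 so the relationship is negative.
|r| = 0.92, which falls in the strong range.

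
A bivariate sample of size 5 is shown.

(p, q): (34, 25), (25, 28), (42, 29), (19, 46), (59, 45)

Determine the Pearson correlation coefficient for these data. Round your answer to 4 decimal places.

n = 5, Σp = 179, Σq = 173, Σp² = 7387, Σq² = 6391, Σpq = 6297
nΣpq − ΣpΣq = 31485 − 30967 = 518
nΣp² − (Σp)² = 36935 − 32041 = 4894; nΣq² − (Σq)² = 31955 − 29929 = 2026
r = 518 / √(4894 × 2026) = 518 / 3148.8480 ≈ 0.1645

0.1645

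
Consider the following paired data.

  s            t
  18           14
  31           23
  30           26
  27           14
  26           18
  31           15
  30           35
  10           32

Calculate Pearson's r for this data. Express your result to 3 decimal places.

n = 8, Σs = 203, Σt = 177, Σs² = 5551, Σt² = 4395, Σst = 4426
nΣst − ΣsΣt = 35408 − 35931 = -523
nΣs² − (Σs)² = 44408 − 41209 = 3199; nΣt² − (Σt)² = 35160 − 31329 = 3831
r = -523 / √(3199 × 3831) = -523 / 3500.7669 ≈ -0.149

-0.149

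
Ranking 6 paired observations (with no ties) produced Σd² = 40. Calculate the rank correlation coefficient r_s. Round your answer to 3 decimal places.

ρ = 1 − 6Σd² / [n(n²−1)] = 1 − 6×40 / (6×35)
  = 1 − 240/210 = 1 − 1.1429 ≈ -0.143

-0.143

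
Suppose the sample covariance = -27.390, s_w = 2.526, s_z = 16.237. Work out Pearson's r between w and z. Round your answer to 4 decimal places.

r = Cov(w,z) / (s_w · s_z) = -27.390 / (2.526 × 16.237)
  = -27.390 / 41.0147 ≈ -0.6678

-0.6678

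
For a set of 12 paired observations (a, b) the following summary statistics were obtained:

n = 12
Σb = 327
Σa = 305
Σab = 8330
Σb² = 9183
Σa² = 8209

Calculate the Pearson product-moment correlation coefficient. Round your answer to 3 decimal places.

0.053

r = (nΣab − ΣaΣb) / √[(nΣa² − (Σa)²)(nΣb² − (Σb)²)]
Numerator: 12×8330 − 305×327 = 225
Denominator: √[(98508 − 93025)(110196 − 106929)] = √[5483 × 3267] = 4232.3706
r = 225 / 4232.3706 ≈ 0.053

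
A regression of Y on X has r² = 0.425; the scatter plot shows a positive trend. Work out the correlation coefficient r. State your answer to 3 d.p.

|r| = √0.425 = 0.652
The association is positive, so r = 0.652.

0.652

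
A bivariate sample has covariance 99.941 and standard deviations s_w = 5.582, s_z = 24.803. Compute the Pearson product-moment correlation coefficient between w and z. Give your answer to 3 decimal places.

r = Cov(w,z) / (s_w · s_z) = 99.941 / (5.582 × 24.803)
  = 99.941 / 138.4503 ≈ 0.722

0.722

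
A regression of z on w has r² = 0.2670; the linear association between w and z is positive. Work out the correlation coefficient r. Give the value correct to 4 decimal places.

0.5167

|r| = √0.2670 = 0.5167
The association is positive, so r = 0.5167.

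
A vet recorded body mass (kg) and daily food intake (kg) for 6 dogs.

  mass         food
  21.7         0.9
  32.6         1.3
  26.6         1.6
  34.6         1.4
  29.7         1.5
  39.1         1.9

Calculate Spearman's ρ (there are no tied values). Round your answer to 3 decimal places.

0.486

Rank mass: 1, 4, 2, 5, 3, 6
Rank food: 1, 2, 5, 3, 4, 6
d = rank(mass) − rank(food): 0, 2, -3, 2, -1, 0; Σd² = 18
ρ = 1 − 6Σd² / [n(n²−1)] = 1 − 6×18 / (6×35) = 1 − 108/210 ≈ 0.486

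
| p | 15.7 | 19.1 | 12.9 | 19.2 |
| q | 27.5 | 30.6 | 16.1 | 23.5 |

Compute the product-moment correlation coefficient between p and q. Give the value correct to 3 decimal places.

n = 4, Σp = 66.9, Σq = 97.7, Σp² = 1146.35, Σq² = 2504.07, Σpq = 1675.1
nΣpq − ΣpΣq = 6700.4 − 6536.13 = 164.27
nΣp² − (Σp)² = 4585.4 − 4475.61 = 109.79; nΣq² − (Σq)² = 10016.28 − 9545.29 = 470.99
r = 164.27 / √(109.79 × 470.99) = 164.27 / 227.3983 ≈ 0.722

0.722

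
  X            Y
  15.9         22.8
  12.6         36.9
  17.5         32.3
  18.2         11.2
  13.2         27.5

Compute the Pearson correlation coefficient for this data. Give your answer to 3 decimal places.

-0.643

n = 5, ΣX = 77.4, ΣY = 130.7, ΣX² = 1223.3, ΣY² = 3806.43, ΣXY = 1959.55
nΣXY − ΣXΣY = 9797.75 − 10116.18 = -318.43
nΣX² − (ΣX)² = 6116.5 − 5990.76 = 125.74; nΣY² − (ΣY)² = 19032.15 − 17082.49 = 1949.66
r = -318.43 / √(125.74 × 1949.66) = -318.43 / 495.1265 ≈ -0.643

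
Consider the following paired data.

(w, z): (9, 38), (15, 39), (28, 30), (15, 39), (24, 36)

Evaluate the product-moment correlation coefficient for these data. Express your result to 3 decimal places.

-0.832

n = 5, Σw = 91, Σz = 182, Σw² = 1891, Σz² = 6682, Σwz = 3216
nΣwz − ΣwΣz = 16080 − 16562 = -482
nΣw² − (Σw)² = 9455 − 8281 = 1174; nΣz² − (Σz)² = 33410 − 33124 = 286
r = -482 / √(1174 × 286) = -482 / 579.4515 ≈ -0.832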